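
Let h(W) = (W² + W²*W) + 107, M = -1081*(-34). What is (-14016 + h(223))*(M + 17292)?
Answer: 601282665802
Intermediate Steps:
M = 36754
h(W) = 107 + W² + W³ (h(W) = (W² + W³) + 107 = 107 + W² + W³)
(-14016 + h(223))*(M + 17292) = (-14016 + (107 + 223² + 223³))*(36754 + 17292) = (-14016 + (107 + 49729 + 11089567))*54046 = (-14016 + 11139403)*54046 = 11125387*54046 = 601282665802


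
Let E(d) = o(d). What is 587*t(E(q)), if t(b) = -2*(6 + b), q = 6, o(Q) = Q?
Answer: -14088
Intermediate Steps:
E(d) = d
t(b) = -12 - 2*b
587*t(E(q)) = 587*(-12 - 2*6) = 587*(-12 - 12) = 587*(-24) = -14088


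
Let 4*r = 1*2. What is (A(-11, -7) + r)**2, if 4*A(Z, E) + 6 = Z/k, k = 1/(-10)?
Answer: 2809/4 ≈ 702.25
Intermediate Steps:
r = 1/2 (r = (1*2)/4 = (1/4)*2 = 1/2 ≈ 0.50000)
k = -1/10 ≈ -0.10000
A(Z, E) = -3/2 - 5*Z/2 (A(Z, E) = -3/2 + (Z/(-1/10))/4 = -3/2 + (Z*(-10))/4 = -3/2 + (-10*Z)/4 = -3/2 - 5*Z/2)
(A(-11, -7) + r)**2 = ((-3/2 - 5/2*(-11)) + 1/2)**2 = ((-3/2 + 55/2) + 1/2)**2 = (26 + 1/2)**2 = (53/2)**2 = 2809/4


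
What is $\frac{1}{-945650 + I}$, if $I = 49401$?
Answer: $- \frac{1}{896249} \approx -1.1158 \cdot 10^{-6}$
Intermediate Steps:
$\frac{1}{-945650 + I} = \frac{1}{-945650 + 49401} = \frac{1}{-896249} = - \frac{1}{896249}$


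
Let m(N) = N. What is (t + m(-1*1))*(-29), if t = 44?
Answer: -1247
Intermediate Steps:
(t + m(-1*1))*(-29) = (44 - 1*1)*(-29) = (44 - 1)*(-29) = 43*(-29) = -1247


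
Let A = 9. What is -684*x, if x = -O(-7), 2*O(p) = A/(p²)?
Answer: 3078/49 ≈ 62.816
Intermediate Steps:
O(p) = 9/(2*p²) (O(p) = (9/(p²))/2 = (9/p²)/2 = 9/(2*p²))
x = -9/98 (x = -9/(2*(-7)²) = -9/(2*49) = -1*9/98 = -9/98 ≈ -0.091837)
-684*x = -684*(-9/98) = 3078/49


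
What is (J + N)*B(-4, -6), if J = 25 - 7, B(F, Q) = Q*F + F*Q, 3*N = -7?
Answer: 752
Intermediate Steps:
N = -7/3 (N = (⅓)*(-7) = -7/3 ≈ -2.3333)
B(F, Q) = 2*F*Q (B(F, Q) = F*Q + F*Q = 2*F*Q)
J = 18
(J + N)*B(-4, -6) = (18 - 7/3)*(2*(-4)*(-6)) = (47/3)*48 = 752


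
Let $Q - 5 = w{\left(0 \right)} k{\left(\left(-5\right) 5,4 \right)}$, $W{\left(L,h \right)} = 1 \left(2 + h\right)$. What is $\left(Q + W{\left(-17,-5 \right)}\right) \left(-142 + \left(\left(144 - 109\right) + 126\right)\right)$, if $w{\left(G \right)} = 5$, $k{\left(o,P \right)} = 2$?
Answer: $228$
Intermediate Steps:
$W{\left(L,h \right)} = 2 + h$
$Q = 15$ ($Q = 5 + 5 \cdot 2 = 5 + 10 = 15$)
$\left(Q + W{\left(-17,-5 \right)}\right) \left(-142 + \left(\left(144 - 109\right) + 126\right)\right) = \left(15 + \left(2 - 5\right)\right) \left(-142 + \left(\left(144 - 109\right) + 126\right)\right) = \left(15 - 3\right) \left(-142 + \left(35 + 126\right)\right) = 12 \left(-142 + 161\right) = 12 \cdot 19 = 228$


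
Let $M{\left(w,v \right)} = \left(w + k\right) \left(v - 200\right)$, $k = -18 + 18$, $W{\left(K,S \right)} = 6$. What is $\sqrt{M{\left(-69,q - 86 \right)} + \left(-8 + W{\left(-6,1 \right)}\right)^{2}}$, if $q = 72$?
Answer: $\sqrt{14770} \approx 121.53$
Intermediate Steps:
$k = 0$
$M{\left(w,v \right)} = w \left(-200 + v\right)$ ($M{\left(w,v \right)} = \left(w + 0\right) \left(v - 200\right) = w \left(-200 + v\right)$)
$\sqrt{M{\left(-69,q - 86 \right)} + \left(-8 + W{\left(-6,1 \right)}\right)^{2}} = \sqrt{- 69 \left(-200 + \left(72 - 86\right)\right) + \left(-8 + 6\right)^{2}} = \sqrt{- 69 \left(-200 + \left(72 - 86\right)\right) + \left(-2\right)^{2}} = \sqrt{- 69 \left(-200 - 14\right) + 4} = \sqrt{\left(-69\right) \left(-214\right) + 4} = \sqrt{14766 + 4} = \sqrt{14770}$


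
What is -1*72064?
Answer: -72064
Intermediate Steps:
-1*72064 = -72064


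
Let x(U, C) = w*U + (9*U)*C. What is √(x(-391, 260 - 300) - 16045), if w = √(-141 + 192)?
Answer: √(124715 - 391*√51) ≈ 349.17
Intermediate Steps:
w = √51 ≈ 7.1414
x(U, C) = U*√51 + 9*C*U (x(U, C) = √51*U + (9*U)*C = U*√51 + 9*C*U)
√(x(-391, 260 - 300) - 16045) = √(-391*(√51 + 9*(260 - 300)) - 16045) = √(-391*(√51 + 9*(-40)) - 16045) = √(-391*(√51 - 360) - 16045) = √(-391*(-360 + √51) - 16045) = √((140760 - 391*√51) - 16045) = √(124715 - 391*√51)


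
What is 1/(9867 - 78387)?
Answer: -1/68520 ≈ -1.4594e-5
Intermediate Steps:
1/(9867 - 78387) = 1/(-68520) = -1/68520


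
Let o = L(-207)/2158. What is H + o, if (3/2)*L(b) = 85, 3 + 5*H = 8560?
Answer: 27699434/16185 ≈ 1711.4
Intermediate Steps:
H = 8557/5 (H = -3/5 + (1/5)*8560 = -3/5 + 1712 = 8557/5 ≈ 1711.4)
L(b) = 170/3 (L(b) = (2/3)*85 = 170/3)
o = 85/3237 (o = (170/3)/2158 = (170/3)*(1/2158) = 85/3237 ≈ 0.026259)
H + o = 8557/5 + 85/3237 = 27699434/16185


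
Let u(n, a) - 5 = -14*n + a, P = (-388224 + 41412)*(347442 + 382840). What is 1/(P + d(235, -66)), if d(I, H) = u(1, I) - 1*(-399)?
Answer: -1/253270560359 ≈ -3.9483e-12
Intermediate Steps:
P = -253270560984 (P = -346812*730282 = -253270560984)
u(n, a) = 5 + a - 14*n (u(n, a) = 5 + (-14*n + a) = 5 + (a - 14*n) = 5 + a - 14*n)
d(I, H) = 390 + I (d(I, H) = (5 + I - 14*1) - 1*(-399) = (5 + I - 14) + 399 = (-9 + I) + 399 = 390 + I)
1/(P + d(235, -66)) = 1/(-253270560984 + (390 + 235)) = 1/(-253270560984 + 625) = 1/(-253270560359) = -1/253270560359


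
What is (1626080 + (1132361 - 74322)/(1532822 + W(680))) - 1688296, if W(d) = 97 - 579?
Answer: -95335007401/1532340 ≈ -62215.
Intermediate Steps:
W(d) = -482
(1626080 + (1132361 - 74322)/(1532822 + W(680))) - 1688296 = (1626080 + (1132361 - 74322)/(1532822 - 482)) - 1688296 = (1626080 + 1058039/1532340) - 1688296 = 2491708485239/1532340 - 1688296 = -95335007401/1532340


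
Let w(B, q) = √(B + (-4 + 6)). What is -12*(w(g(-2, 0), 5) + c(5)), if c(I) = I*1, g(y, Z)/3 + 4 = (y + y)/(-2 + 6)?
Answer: -60 - 12*I*√13 ≈ -60.0 - 43.267*I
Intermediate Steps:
g(y, Z) = -12 + 3*y/2 (g(y, Z) = -12 + 3*((y + y)/(-2 + 6)) = -12 + 3*((2*y)/4) = -12 + 3*((2*y)*(¼)) = -12 + 3*(y/2) = -12 + 3*y/2)
w(B, q) = √(2 + B) (w(B, q) = √(B + 2) = √(2 + B))
c(I) = I
-12*(w(g(-2, 0), 5) + c(5)) = -12*(√(2 + (-12 + (3/2)*(-2))) + 5) = -12*(√(2 + (-12 - 3)) + 5) = -12*(√(2 - 15) + 5) = -12*(√(-13) + 5) = -12*(I*√13 + 5) = -12*(5 + I*√13) = -60 - 12*I*√13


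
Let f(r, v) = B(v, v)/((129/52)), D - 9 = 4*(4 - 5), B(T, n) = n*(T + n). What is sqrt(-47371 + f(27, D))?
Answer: I*sqrt(787965411)/129 ≈ 217.6*I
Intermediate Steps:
D = 5 (D = 9 + 4*(4 - 5) = 9 + 4*(-1) = 9 - 4 = 5)
f(r, v) = 104*v**2/129 (f(r, v) = (v*(v + v))/((129/52)) = (v*(2*v))/((129*(1/52))) = (2*v**2)/(129/52) = (2*v**2)*(52/129) = 104*v**2/129)
sqrt(-47371 + f(27, D)) = sqrt(-47371 + (104/129)*5**2) = sqrt(-47371 + (104/129)*25) = sqrt(-47371 + 2600/129) = sqrt(-6108259/129) = I*sqrt(787965411)/129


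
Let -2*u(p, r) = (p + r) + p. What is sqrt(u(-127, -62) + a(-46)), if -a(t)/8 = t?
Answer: sqrt(526) ≈ 22.935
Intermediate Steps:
a(t) = -8*t
u(p, r) = -p - r/2 (u(p, r) = -((p + r) + p)/2 = -(r + 2*p)/2 = -p - r/2)
sqrt(u(-127, -62) + a(-46)) = sqrt((-1*(-127) - 1/2*(-62)) - 8*(-46)) = sqrt((127 + 31) + 368) = sqrt(158 + 368) = sqrt(526)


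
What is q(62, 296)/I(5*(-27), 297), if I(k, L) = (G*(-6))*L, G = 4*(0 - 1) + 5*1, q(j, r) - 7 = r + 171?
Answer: -79/297 ≈ -0.26599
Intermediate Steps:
q(j, r) = 178 + r (q(j, r) = 7 + (r + 171) = 7 + (171 + r) = 178 + r)
G = 1 (G = 4*(-1) + 5 = -4 + 5 = 1)
I(k, L) = -6*L (I(k, L) = (1*(-6))*L = -6*L)
q(62, 296)/I(5*(-27), 297) = (178 + 296)/((-6*297)) = 474/(-1782) = 474*(-1/1782) = -79/297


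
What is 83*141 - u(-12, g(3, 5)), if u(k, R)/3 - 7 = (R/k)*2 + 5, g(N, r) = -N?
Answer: 23331/2 ≈ 11666.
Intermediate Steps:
u(k, R) = 36 + 6*R/k (u(k, R) = 21 + 3*((R/k)*2 + 5) = 21 + 3*(2*R/k + 5) = 21 + 3*(5 + 2*R/k) = 21 + (15 + 6*R/k) = 36 + 6*R/k)
83*141 - u(-12, g(3, 5)) = 83*141 - (36 + 6*(-1*3)/(-12)) = 11703 - (36 + 6*(-3)*(-1/12)) = 11703 - (36 + 3/2) = 11703 - 1*75/2 = 11703 - 75/2 = 23331/2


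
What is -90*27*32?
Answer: -77760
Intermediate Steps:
-90*27*32 = -2430*32 = -77760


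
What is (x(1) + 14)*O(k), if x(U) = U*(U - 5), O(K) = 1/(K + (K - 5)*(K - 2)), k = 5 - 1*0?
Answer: 2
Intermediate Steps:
k = 5 (k = 5 + 0 = 5)
O(K) = 1/(K + (-5 + K)*(-2 + K))
x(U) = U*(-5 + U)
(x(1) + 14)*O(k) = (1*(-5 + 1) + 14)/(10 + 5**2 - 6*5) = (1*(-4) + 14)/(10 + 25 - 30) = (-4 + 14)/5 = 10*(1/5) = 2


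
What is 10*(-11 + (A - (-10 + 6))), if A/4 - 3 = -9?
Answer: -310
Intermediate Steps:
A = -24 (A = 12 + 4*(-9) = 12 - 36 = -24)
10*(-11 + (A - (-10 + 6))) = 10*(-11 + (-24 - (-10 + 6))) = 10*(-11 + (-24 - 1*(-4))) = 10*(-11 + (-24 + 4)) = 10*(-11 - 20) = 10*(-31) = -310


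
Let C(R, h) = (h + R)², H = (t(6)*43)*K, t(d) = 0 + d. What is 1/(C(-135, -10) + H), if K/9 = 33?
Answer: 1/97651 ≈ 1.0241e-5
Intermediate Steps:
K = 297 (K = 9*33 = 297)
t(d) = d
H = 76626 (H = (6*43)*297 = 258*297 = 76626)
C(R, h) = (R + h)²
1/(C(-135, -10) + H) = 1/((-135 - 10)² + 76626) = 1/((-145)² + 76626) = 1/(21025 + 76626) = 1/97651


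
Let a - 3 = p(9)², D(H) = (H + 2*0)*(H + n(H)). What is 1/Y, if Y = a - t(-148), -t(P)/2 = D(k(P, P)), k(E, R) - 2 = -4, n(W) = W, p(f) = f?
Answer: 1/100 ≈ 0.010000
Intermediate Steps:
k(E, R) = -2 (k(E, R) = 2 - 4 = -2)
D(H) = 2*H² (D(H) = (H + 2*0)*(H + H) = (H + 0)*(2*H) = H*(2*H) = 2*H²)
t(P) = -16 (t(P) = -4*(-2)² = -4*4 = -2*8 = -16)
a = 84 (a = 3 + 9² = 3 + 81 = 84)
Y = 100 (Y = 84 - 1*(-16) = 84 + 16 = 100)
1/Y = 1/100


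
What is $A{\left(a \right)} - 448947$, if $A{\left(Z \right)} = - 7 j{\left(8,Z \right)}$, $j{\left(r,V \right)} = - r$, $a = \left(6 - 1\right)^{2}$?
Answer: $-448891$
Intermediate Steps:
$a = 25$ ($a = 5^{2} = 25$)
$A{\left(Z \right)} = 56$ ($A{\left(Z \right)} = - 7 \left(\left(-1\right) 8\right) = \left(-7\right) \left(-8\right) = 56$)
$A{\left(a \right)} - 448947 = 56 - 448947 = -448891$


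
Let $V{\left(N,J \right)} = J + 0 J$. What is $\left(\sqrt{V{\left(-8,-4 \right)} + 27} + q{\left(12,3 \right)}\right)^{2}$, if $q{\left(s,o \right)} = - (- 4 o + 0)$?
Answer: $\left(12 + \sqrt{23}\right)^{2} \approx 282.1$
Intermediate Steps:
$V{\left(N,J \right)} = J$ ($V{\left(N,J \right)} = J + 0 = J$)
$q{\left(s,o \right)} = 4 o$ ($q{\left(s,o \right)} = - \left(-4\right) o = 4 o$)
$\left(\sqrt{V{\left(-8,-4 \right)} + 27} + q{\left(12,3 \right)}\right)^{2} = \left(\sqrt{-4 + 27} + 4 \cdot 3\right)^{2} = \left(\sqrt{23} + 12\right)^{2} = \left(12 + \sqrt{23}\right)^{2}$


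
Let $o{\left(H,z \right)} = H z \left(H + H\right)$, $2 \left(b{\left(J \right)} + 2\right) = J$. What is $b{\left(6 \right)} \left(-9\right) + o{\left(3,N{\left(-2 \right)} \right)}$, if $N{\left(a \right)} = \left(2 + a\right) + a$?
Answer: $-45$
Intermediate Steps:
$b{\left(J \right)} = -2 + \frac{J}{2}$
$N{\left(a \right)} = 2 + 2 a$
$o{\left(H,z \right)} = 2 z H^{2}$ ($o{\left(H,z \right)} = H z 2 H = 2 z H^{2}$)
$b{\left(6 \right)} \left(-9\right) + o{\left(3,N{\left(-2 \right)} \right)} = \left(-2 + \frac{1}{2} \cdot 6\right) \left(-9\right) + 2 \left(2 + 2 \left(-2\right)\right) 3^{2} = \left(-2 + 3\right) \left(-9\right) + 2 \left(2 - 4\right) 9 = 1 \left(-9\right) + 2 \left(-2\right) 9 = -9 - 36 = -45$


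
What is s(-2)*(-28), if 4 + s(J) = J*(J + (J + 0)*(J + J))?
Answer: 448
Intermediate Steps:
s(J) = -4 + J*(J + 2*J²) (s(J) = -4 + J*(J + (J + 0)*(J + J)) = -4 + J*(J + J*(2*J)) = -4 + J*(J + 2*J²))
s(-2)*(-28) = (-4 + (-2)² + 2*(-2)³)*(-28) = (-4 + 4 + 2*(-8))*(-28) = (-4 + 4 - 16)*(-28) = -16*(-28) = 448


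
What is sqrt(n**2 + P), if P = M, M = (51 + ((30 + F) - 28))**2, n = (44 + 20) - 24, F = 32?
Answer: 5*sqrt(353) ≈ 93.942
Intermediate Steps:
n = 40 (n = 64 - 24 = 40)
M = 7225 (M = (51 + ((30 + 32) - 28))**2 = (51 + (62 - 28))**2 = (51 + 34)**2 = 85**2 = 7225)
P = 7225
sqrt(n**2 + P) = sqrt(40**2 + 7225) = sqrt(1600 + 7225) = sqrt(8825) = 5*sqrt(353)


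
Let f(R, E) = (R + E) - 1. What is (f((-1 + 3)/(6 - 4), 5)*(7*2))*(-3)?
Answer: -210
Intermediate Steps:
f(R, E) = -1 + E + R (f(R, E) = (E + R) - 1 = -1 + E + R)
(f((-1 + 3)/(6 - 4), 5)*(7*2))*(-3) = ((-1 + 5 + (-1 + 3)/(6 - 4))*(7*2))*(-3) = ((-1 + 5 + 2/2)*14)*(-3) = ((-1 + 5 + 2*(½))*14)*(-3) = ((-1 + 5 + 1)*14)*(-3) = (5*14)*(-3) = 70*(-3) = -210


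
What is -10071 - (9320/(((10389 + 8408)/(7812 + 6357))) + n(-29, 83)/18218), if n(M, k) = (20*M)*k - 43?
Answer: -5853624717555/342443746 ≈ -17094.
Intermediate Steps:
n(M, k) = -43 + 20*M*k (n(M, k) = 20*M*k - 43 = -43 + 20*M*k)
-10071 - (9320/(((10389 + 8408)/(7812 + 6357))) + n(-29, 83)/18218) = -10071 - (9320/(((10389 + 8408)/(7812 + 6357))) + (-43 + 20*(-29)*83)/18218) = -10071 - (9320/((18797/14169)) + (-43 - 48140)*(1/18218)) = -10071 - (9320/((18797*(1/14169))) - 48183*1/18218) = -10071 - (9320/(18797/14169) - 48183/18218) = -10071 - (9320*(14169/18797) - 48183/18218) = -10071 - (132055080/18797 - 48183/18218) = -10071 - 1*2404873751589/342443746 = -10071 - 2404873751589/342443746 = -5853624717555/342443746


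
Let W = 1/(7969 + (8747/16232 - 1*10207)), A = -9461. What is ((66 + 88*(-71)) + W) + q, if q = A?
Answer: -568129826799/36318469 ≈ -15643.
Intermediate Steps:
q = -9461
W = -16232/36318469 (W = 1/(7969 + (8747*(1/16232) - 10207)) = 1/(7969 + (8747/16232 - 10207)) = 1/(7969 - 165671277/16232) = 1/(-36318469/16232) = -16232/36318469 ≈ -0.00044694)
((66 + 88*(-71)) + W) + q = ((66 + 88*(-71)) - 16232/36318469) - 9461 = ((66 - 6248) - 16232/36318469) - 9461 = (-6182 - 16232/36318469) - 9461 = -224520791590/36318469 - 9461 = -568129826799/36318469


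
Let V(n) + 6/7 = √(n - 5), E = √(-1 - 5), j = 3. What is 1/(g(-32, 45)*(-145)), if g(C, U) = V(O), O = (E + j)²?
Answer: 1/(145*(6/7 - √(-5 + (3 + I*√6)²))) ≈ -0.0010297 + 0.0017824*I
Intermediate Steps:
E = I*√6 (E = √(-6) = I*√6 ≈ 2.4495*I)
O = (3 + I*√6)² (O = (I*√6 + 3)² = (3 + I*√6)² ≈ 3.0 + 14.697*I)
V(n) = -6/7 + √(-5 + n) (V(n) = -6/7 + √(n - 5) = -6/7 + √(-5 + n))
g(C, U) = -6/7 + √(-5 + (3 + I*√6)²)
1/(g(-32, 45)*(-145)) = 1/((-6/7 + √(-2 + 6*I*√6))*(-145)) = 1/(870/7 - 145*√(-2 + 6*I*√6))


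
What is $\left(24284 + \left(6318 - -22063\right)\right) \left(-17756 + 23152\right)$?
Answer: $284180340$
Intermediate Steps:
$\left(24284 + \left(6318 - -22063\right)\right) \left(-17756 + 23152\right) = \left(24284 + \left(6318 + 22063\right)\right) 5396 = \left(24284 + 28381\right) 5396 = 52665 \cdot 5396 = 284180340$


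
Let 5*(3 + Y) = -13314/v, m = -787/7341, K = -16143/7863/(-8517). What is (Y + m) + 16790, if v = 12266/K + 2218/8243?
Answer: 695356436442676821201229/41422581721799133960 ≈ 16787.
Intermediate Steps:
K = 5381/22323057 (K = -16143*1/7863*(-1/8517) = -5381/2621*(-1/8517) = 5381/22323057 ≈ 0.00024105)
v = 2257053901201424/44355583 (v = 12266/(5381/22323057) + 2218/8243 = 12266*(22323057/5381) + 2218*(1/8243) = 273814617162/5381 + 2218/8243 = 2257053901201424/44355583 ≈ 5.0885e+7)
m = -787/7341 (m = -787*1/7341 = -787/7341 ≈ -0.10721)
Y = -16928199534126711/5642634753003560 (Y = -3 + (-13314/2257053901201424/44355583)/5 = -3 + (-13314*44355583/2257053901201424)/5 = -3 + (⅕)*(-295275116031/1128526950600712) = -3 - 295275116031/5642634753003560 = -16928199534126711/5642634753003560 ≈ -3.0001)
(Y + m) + 16790 = (-16928199534126711/5642634753003560 - 787/7341) + 16790 = -128710666330637987171/41422581721799133960 + 16790 = 695356436442676821201229/41422581721799133960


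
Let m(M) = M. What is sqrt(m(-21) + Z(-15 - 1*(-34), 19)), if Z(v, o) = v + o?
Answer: sqrt(17) ≈ 4.1231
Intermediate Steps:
Z(v, o) = o + v
sqrt(m(-21) + Z(-15 - 1*(-34), 19)) = sqrt(-21 + (19 + (-15 - 1*(-34)))) = sqrt(-21 + (19 + (-15 + 34))) = sqrt(-21 + (19 + 19)) = sqrt(-21 + 38) = sqrt(17)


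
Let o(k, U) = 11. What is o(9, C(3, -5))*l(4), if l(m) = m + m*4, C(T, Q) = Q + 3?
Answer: 220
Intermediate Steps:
C(T, Q) = 3 + Q
l(m) = 5*m (l(m) = m + 4*m = 5*m)
o(9, C(3, -5))*l(4) = 11*(5*4) = 11*20 = 220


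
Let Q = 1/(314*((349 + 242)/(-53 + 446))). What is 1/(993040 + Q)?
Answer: 61858/61427468451 ≈ 1.0070e-6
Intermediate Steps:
Q = 131/61858 (Q = 1/(314*(591/393)) = 1/(314*(591*(1/393))) = 1/(314*(197/131)) = 1/(61858/131) = 131/61858 ≈ 0.0021178)
1/(993040 + Q) = 1/(993040 + 131/61858) = 1/(61427468451/61858) = 61858/61427468451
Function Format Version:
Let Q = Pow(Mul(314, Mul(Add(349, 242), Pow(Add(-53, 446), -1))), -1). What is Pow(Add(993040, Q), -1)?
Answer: Rational(61858, 61427468451) ≈ 1.0070e-6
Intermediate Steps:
Q = Rational(131, 61858) (Q = Pow(Mul(314, Mul(591, Pow(393, -1))), -1) = Pow(Mul(314, Mul(591, Rational(1, 393))), -1) = Pow(Mul(314, Rational(197, 131)), -1) = Pow(Rational(61858, 131), -1) = Rational(131, 61858) ≈ 0.0021178)
Pow(Add(993040, Q), -1) = Pow(Add(993040, Rational(131, 61858)), -1) = Pow(Rational(61427468451, 61858), -1) = Rational(61858, 61427468451)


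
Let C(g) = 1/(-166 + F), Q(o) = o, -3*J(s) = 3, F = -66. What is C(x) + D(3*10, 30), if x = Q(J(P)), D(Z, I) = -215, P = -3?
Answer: -49881/232 ≈ -215.00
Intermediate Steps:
J(s) = -1 (J(s) = -⅓*3 = -1)
x = -1
C(g) = -1/232 (C(g) = 1/(-166 - 66) = 1/(-232) = -1/232)
C(x) + D(3*10, 30) = -1/232 - 215 = -49881/232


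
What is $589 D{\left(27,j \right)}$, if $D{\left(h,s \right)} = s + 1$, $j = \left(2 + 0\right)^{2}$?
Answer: $2945$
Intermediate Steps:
$j = 4$ ($j = 2^{2} = 4$)
$D{\left(h,s \right)} = 1 + s$
$589 D{\left(27,j \right)} = 589 \left(1 + 4\right) = 589 \cdot 5 = 2945$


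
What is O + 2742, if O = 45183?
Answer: 47925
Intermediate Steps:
O + 2742 = 45183 + 2742 = 47925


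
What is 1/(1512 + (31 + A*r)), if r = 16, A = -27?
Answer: 1/1111 ≈ 0.00090009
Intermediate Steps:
1/(1512 + (31 + A*r)) = 1/(1512 + (31 - 27*16)) = 1/(1512 + (31 - 432)) = 1/(1512 - 401) = 1/1111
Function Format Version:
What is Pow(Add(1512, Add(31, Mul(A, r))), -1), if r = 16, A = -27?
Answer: Rational(1, 1111) ≈ 0.00090009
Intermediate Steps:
Pow(Add(1512, Add(31, Mul(A, r))), -1) = Pow(Add(1512, Add(31, Mul(-27, 16))), -1) = Pow(Add(1512, Add(31, -432)), -1) = Pow(Add(1512, -401), -1) = Pow(1111, -1) = Rational(1, 1111)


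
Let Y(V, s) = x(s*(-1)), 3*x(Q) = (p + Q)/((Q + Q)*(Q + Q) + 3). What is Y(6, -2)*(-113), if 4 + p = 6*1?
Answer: -452/57 ≈ -7.9298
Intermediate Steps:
p = 2 (p = -4 + 6*1 = -4 + 6 = 2)
x(Q) = (2 + Q)/(3*(3 + 4*Q²)) (x(Q) = ((2 + Q)/((Q + Q)*(Q + Q) + 3))/3 = ((2 + Q)/((2*Q)*(2*Q) + 3))/3 = ((2 + Q)/(4*Q² + 3))/3 = ((2 + Q)/(3 + 4*Q²))/3 = (2 + Q)/(3*(3 + 4*Q²)))
Y(V, s) = (2 - s)/(3*(3 + 4*s²)) (Y(V, s) = (2 + s*(-1))/(3*(3 + 4*(s*(-1))²)) = (2 - s)/(3*(3 + 4*(-s)²)) = (2 - s)/(3*(3 + 4*s²)))
Y(6, -2)*(-113) = ((2 - 1*(-2))/(3*(3 + 4*(-2)²)))*(-113) = ((2 + 2)/(3*(3 + 4*4)))*(-113) = ((⅓)*4/(3 + 16))*(-113) = ((⅓)*4/19)*(-113) = ((⅓)*(1/19)*4)*(-113) = (4/57)*(-113) = -452/57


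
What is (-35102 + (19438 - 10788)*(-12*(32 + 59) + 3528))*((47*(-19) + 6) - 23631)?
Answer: -515767954364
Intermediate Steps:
(-35102 + (19438 - 10788)*(-12*(32 + 59) + 3528))*((47*(-19) + 6) - 23631) = (-35102 + 8650*(-12*91 + 3528))*((-893 + 6) - 23631) = (-35102 + 8650*(-1092 + 3528))*(-887 - 23631) = (-35102 + 8650*2436)*(-24518) = (-35102 + 21071400)*(-24518) = 21036298*(-24518) = -515767954364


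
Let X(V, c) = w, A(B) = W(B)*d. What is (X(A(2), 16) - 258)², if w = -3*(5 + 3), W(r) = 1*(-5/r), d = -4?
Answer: 79524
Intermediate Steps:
W(r) = -5/r
A(B) = 20/B (A(B) = -5/B*(-4) = 20/B)
w = -24 (w = -3*8 = -24)
X(V, c) = -24
(X(A(2), 16) - 258)² = (-24 - 258)² = (-282)² = 79524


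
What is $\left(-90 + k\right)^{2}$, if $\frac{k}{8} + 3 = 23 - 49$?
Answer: $103684$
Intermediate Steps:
$k = -232$ ($k = -24 + 8 \left(23 - 49\right) = -24 + 8 \left(-26\right) = -24 - 208 = -232$)
$\left(-90 + k\right)^{2} = \left(-90 - 232\right)^{2} = \left(-322\right)^{2} = 103684$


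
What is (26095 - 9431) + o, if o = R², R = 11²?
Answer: 31305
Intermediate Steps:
R = 121
o = 14641 (o = 121² = 14641)
(26095 - 9431) + o = (26095 - 9431) + 14641 = 16664 + 14641 = 31305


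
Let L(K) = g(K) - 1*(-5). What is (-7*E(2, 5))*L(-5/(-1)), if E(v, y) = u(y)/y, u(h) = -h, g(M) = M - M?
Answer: 35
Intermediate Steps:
g(M) = 0
L(K) = 5 (L(K) = 0 - 1*(-5) = 0 + 5 = 5)
E(v, y) = -1 (E(v, y) = (-y)/y = -1)
(-7*E(2, 5))*L(-5/(-1)) = -7*(-1)*5 = 7*5 = 35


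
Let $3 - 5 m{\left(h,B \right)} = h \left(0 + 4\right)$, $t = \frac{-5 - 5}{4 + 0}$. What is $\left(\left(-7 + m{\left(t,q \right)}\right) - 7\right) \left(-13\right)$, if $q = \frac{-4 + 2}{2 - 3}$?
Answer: $\frac{741}{5} \approx 148.2$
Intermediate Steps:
$t = - \frac{5}{2}$ ($t = - \frac{10}{4} = \left(-10\right) \frac{1}{4} = - \frac{5}{2} \approx -2.5$)
$q = 2$ ($q = - \frac{2}{-1} = \left(-2\right) \left(-1\right) = 2$)
$m{\left(h,B \right)} = \frac{3}{5} - \frac{4 h}{5}$ ($m{\left(h,B \right)} = \frac{3}{5} - \frac{h \left(0 + 4\right)}{5} = \frac{3}{5} - \frac{h 4}{5} = \frac{3}{5} - \frac{4 h}{5}$)
$\left(\left(-7 + m{\left(t,q \right)}\right) - 7\right) \left(-13\right) = \left(\left(-7 + \left(\frac{3}{5} - -2\right)\right) - 7\right) \left(-13\right) = \left(\left(-7 + \left(\frac{3}{5} + 2\right)\right) - 7\right) \left(-13\right) = \left(\left(-7 + \frac{13}{5}\right) - 7\right) \left(-13\right) = \left(- \frac{22}{5} - 7\right) \left(-13\right) = \left(- \frac{57}{5}\right) \left(-13\right) = \frac{741}{5}$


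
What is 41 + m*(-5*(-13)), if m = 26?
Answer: 1731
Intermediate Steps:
41 + m*(-5*(-13)) = 41 + 26*(-5*(-13)) = 41 + 26*65 = 41 + 1690 = 1731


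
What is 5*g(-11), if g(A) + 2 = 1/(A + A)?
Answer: -225/22 ≈ -10.227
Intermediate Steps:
g(A) = -2 + 1/(2*A) (g(A) = -2 + 1/(A + A) = -2 + 1/(2*A))
5*g(-11) = 5*(-2 + (1/2)/(-11)) = 5*(-2 + (1/2)*(-1/11)) = 5*(-2 - 1/22) = 5*(-45/22) = -225/22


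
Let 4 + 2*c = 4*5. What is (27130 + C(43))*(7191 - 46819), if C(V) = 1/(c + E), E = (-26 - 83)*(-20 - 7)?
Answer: -3172642685268/2951 ≈ -1.0751e+9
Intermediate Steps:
E = 2943 (E = -109*(-27) = 2943)
c = 8 (c = -2 + (4*5)/2 = -2 + (1/2)*20 = -2 + 10 = 8)
C(V) = 1/2951 (C(V) = 1/(8 + 2943) = 1/2951)
(27130 + C(43))*(7191 - 46819) = (27130 + 1/2951)*(7191 - 46819) = (80060631/2951)*(-39628) = -3172642685268/2951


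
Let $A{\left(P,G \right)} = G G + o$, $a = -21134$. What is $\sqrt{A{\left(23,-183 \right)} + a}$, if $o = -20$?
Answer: $\sqrt{12335} \approx 111.06$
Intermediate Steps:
$A{\left(P,G \right)} = -20 + G^{2}$ ($A{\left(P,G \right)} = G G - 20 = G^{2} - 20 = -20 + G^{2}$)
$\sqrt{A{\left(23,-183 \right)} + a} = \sqrt{\left(-20 + \left(-183\right)^{2}\right) - 21134} = \sqrt{\left(-20 + 33489\right) - 21134} = \sqrt{33469 - 21134} = \sqrt{12335}$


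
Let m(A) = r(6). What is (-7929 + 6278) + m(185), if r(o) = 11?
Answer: -1640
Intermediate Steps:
m(A) = 11
(-7929 + 6278) + m(185) = (-7929 + 6278) + 11 = -1651 + 11 = -1640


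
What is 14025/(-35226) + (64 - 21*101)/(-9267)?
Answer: -6389977/36271038 ≈ -0.17617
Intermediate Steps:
14025/(-35226) + (64 - 21*101)/(-9267) = 14025*(-1/35226) + (64 - 2121)*(-1/9267) = -4675/11742 - 2057*(-1/9267) = -4675/11742 + 2057/9267 = -6389977/36271038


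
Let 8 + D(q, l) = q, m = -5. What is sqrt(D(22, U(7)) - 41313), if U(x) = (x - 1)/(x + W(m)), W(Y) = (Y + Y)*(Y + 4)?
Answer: I*sqrt(41299) ≈ 203.22*I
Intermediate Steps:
W(Y) = 2*Y*(4 + Y) (W(Y) = (2*Y)*(4 + Y) = 2*Y*(4 + Y))
U(x) = (-1 + x)/(10 + x) (U(x) = (x - 1)/(x + 2*(-5)*(4 - 5)) = (-1 + x)/(x + 2*(-5)*(-1)) = (-1 + x)/(x + 10) = (-1 + x)/(10 + x))
D(q, l) = -8 + q
sqrt(D(22, U(7)) - 41313) = sqrt((-8 + 22) - 41313) = sqrt(14 - 41313) = sqrt(-41299) = I*sqrt(41299)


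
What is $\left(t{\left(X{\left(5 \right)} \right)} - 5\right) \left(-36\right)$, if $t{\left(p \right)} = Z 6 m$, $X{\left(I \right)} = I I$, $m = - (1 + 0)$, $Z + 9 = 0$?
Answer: $-1764$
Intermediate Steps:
$Z = -9$ ($Z = -9 + 0 = -9$)
$m = -1$ ($m = \left(-1\right) 1 = -1$)
$X{\left(I \right)} = I^{2}$
$t{\left(p \right)} = 54$ ($t{\left(p \right)} = \left(-9\right) 6 \left(-1\right) = \left(-54\right) \left(-1\right) = 54$)
$\left(t{\left(X{\left(5 \right)} \right)} - 5\right) \left(-36\right) = \left(54 - 5\right) \left(-36\right) = 49 \left(-36\right) = -1764$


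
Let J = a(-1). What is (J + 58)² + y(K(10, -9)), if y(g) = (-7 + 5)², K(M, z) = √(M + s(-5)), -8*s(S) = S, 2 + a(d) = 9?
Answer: 4229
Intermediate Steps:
a(d) = 7 (a(d) = -2 + 9 = 7)
s(S) = -S/8
K(M, z) = √(5/8 + M) (K(M, z) = √(M - ⅛*(-5)) = √(M + 5/8) = √(5/8 + M))
J = 7
y(g) = 4 (y(g) = (-2)² = 4)
(J + 58)² + y(K(10, -9)) = (7 + 58)² + 4 = 65² + 4 = 4225 + 4 = 4229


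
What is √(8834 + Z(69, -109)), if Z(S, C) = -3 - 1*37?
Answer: √8794 ≈ 93.776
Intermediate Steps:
Z(S, C) = -40 (Z(S, C) = -3 - 37 = -40)
√(8834 + Z(69, -109)) = √(8834 - 40) = √8794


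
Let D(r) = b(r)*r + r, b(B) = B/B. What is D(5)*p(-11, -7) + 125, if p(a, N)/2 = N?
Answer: -15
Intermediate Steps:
b(B) = 1
p(a, N) = 2*N
D(r) = 2*r (D(r) = 1*r + r = r + r = 2*r)
D(5)*p(-11, -7) + 125 = (2*5)*(2*(-7)) + 125 = 10*(-14) + 125 = -140 + 125 = -15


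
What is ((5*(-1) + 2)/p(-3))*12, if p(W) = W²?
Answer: -4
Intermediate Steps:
((5*(-1) + 2)/p(-3))*12 = ((5*(-1) + 2)/((-3)²))*12 = ((-5 + 2)/9)*12 = ((⅑)*(-3))*12 = -⅓*12 = -4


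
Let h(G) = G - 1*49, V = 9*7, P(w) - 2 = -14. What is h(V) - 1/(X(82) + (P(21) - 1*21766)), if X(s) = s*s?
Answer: 210757/15054 ≈ 14.000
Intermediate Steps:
P(w) = -12 (P(w) = 2 - 14 = -12)
X(s) = s²
V = 63
h(G) = -49 + G (h(G) = G - 49 = -49 + G)
h(V) - 1/(X(82) + (P(21) - 1*21766)) = (-49 + 63) - 1/(82² + (-12 - 1*21766)) = 14 - 1/(6724 + (-12 - 21766)) = 14 - 1/(6724 - 21778) = 14 - 1/(-15054) = 14 - 1*(-1/15054) = 14 + 1/15054 = 210757/15054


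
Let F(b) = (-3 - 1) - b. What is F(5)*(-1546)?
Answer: 13914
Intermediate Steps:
F(b) = -4 - b
F(5)*(-1546) = (-4 - 1*5)*(-1546) = (-4 - 5)*(-1546) = -9*(-1546) = 13914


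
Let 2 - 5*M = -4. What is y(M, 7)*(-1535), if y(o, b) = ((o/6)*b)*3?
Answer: -6447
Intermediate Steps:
M = 6/5 (M = ⅖ - ⅕*(-4) = ⅖ + ⅘ = 6/5 ≈ 1.2000)
y(o, b) = b*o/2 (y(o, b) = ((o*(⅙))*b)*3 = ((o/6)*b)*3 = (b*o/6)*3 = b*o/2)
y(M, 7)*(-1535) = ((½)*7*(6/5))*(-1535) = (21/5)*(-1535) = -6447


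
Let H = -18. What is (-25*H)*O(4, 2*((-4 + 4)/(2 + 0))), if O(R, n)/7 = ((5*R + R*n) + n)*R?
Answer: 252000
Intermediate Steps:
O(R, n) = 7*R*(n + 5*R + R*n) (O(R, n) = 7*(((5*R + R*n) + n)*R) = 7*((n + 5*R + R*n)*R) = 7*(R*(n + 5*R + R*n)) = 7*R*(n + 5*R + R*n))
(-25*H)*O(4, 2*((-4 + 4)/(2 + 0))) = (-25*(-18))*(7*4*(2*((-4 + 4)/(2 + 0)) + 5*4 + 4*(2*((-4 + 4)/(2 + 0))))) = 450*(7*4*(2*(0/2) + 20 + 4*(2*(0/2)))) = 450*(7*4*(2*(0*(½)) + 20 + 4*(2*(0*(½))))) = 450*(7*4*(2*0 + 20 + 4*(2*0))) = 450*(7*4*(0 + 20 + 4*0)) = 450*(7*4*(0 + 20 + 0)) = 450*(7*4*20) = 450*560 = 252000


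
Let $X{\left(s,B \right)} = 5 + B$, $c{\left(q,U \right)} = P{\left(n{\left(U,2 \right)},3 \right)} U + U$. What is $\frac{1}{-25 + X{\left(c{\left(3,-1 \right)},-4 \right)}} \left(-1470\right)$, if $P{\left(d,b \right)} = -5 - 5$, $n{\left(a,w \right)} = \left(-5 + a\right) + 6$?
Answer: $\frac{245}{4} \approx 61.25$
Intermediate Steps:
$n{\left(a,w \right)} = 1 + a$
$P{\left(d,b \right)} = -10$ ($P{\left(d,b \right)} = -5 - 5 = -10$)
$c{\left(q,U \right)} = - 9 U$ ($c{\left(q,U \right)} = - 10 U + U = - 9 U$)
$\frac{1}{-25 + X{\left(c{\left(3,-1 \right)},-4 \right)}} \left(-1470\right) = \frac{1}{-25 + \left(5 - 4\right)} \left(-1470\right) = \frac{1}{-25 + 1} \left(-1470\right) = \frac{1}{-24} \left(-1470\right) = \left(- \frac{1}{24}\right) \left(-1470\right) = \frac{245}{4}$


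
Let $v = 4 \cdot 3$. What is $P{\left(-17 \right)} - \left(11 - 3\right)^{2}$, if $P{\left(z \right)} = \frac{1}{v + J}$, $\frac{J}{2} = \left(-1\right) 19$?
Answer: $- \frac{1665}{26} \approx -64.038$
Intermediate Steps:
$v = 12$
$J = -38$ ($J = 2 \left(\left(-1\right) 19\right) = 2 \left(-19\right) = -38$)
$P{\left(z \right)} = - \frac{1}{26}$ ($P{\left(z \right)} = \frac{1}{12 - 38} = \frac{1}{-26} = - \frac{1}{26}$)
$P{\left(-17 \right)} - \left(11 - 3\right)^{2} = - \frac{1}{26} - \left(11 - 3\right)^{2} = - \frac{1}{26} - 8^{2} = - \frac{1}{26} - 64 = - \frac{1665}{26}$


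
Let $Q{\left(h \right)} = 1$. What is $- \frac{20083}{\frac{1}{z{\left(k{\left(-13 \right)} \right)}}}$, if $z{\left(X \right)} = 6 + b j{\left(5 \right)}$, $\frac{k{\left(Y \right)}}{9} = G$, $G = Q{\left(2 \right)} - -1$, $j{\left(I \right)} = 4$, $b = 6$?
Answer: $-602490$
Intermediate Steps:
$G = 2$ ($G = 1 - -1 = 1 + 1 = 2$)
$k{\left(Y \right)} = 18$ ($k{\left(Y \right)} = 9 \cdot 2 = 18$)
$z{\left(X \right)} = 30$ ($z{\left(X \right)} = 6 + 6 \cdot 4 = 6 + 24 = 30$)
$- \frac{20083}{\frac{1}{z{\left(k{\left(-13 \right)} \right)}}} = - \frac{20083}{\frac{1}{30}} = - 20083 \frac{1}{\frac{1}{30}} = \left(-20083\right) 30 = -602490$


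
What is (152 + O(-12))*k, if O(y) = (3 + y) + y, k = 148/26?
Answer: 9694/13 ≈ 745.69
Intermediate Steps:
k = 74/13 (k = 148*(1/26) = 74/13 ≈ 5.6923)
O(y) = 3 + 2*y
(152 + O(-12))*k = (152 + (3 + 2*(-12)))*(74/13) = (152 + (3 - 24))*(74/13) = (152 - 21)*(74/13) = 131*(74/13) = 9694/13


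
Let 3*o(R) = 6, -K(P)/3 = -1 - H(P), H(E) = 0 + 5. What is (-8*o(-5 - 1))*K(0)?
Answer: -288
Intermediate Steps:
H(E) = 5
K(P) = 18 (K(P) = -3*(-1 - 1*5) = -3*(-1 - 5) = -3*(-6) = 18)
o(R) = 2 (o(R) = (⅓)*6 = 2)
(-8*o(-5 - 1))*K(0) = -8*2*18 = -16*18 = -288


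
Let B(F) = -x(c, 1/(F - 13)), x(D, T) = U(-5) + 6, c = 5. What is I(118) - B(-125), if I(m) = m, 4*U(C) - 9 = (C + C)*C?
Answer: 555/4 ≈ 138.75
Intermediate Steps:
U(C) = 9/4 + C²/2 (U(C) = 9/4 + ((C + C)*C)/4 = 9/4 + ((2*C)*C)/4 = 9/4 + (2*C²)/4 = 9/4 + C²/2)
x(D, T) = 83/4 (x(D, T) = (9/4 + (½)*(-5)²) + 6 = (9/4 + (½)*25) + 6 = (9/4 + 25/2) + 6 = 59/4 + 6 = 83/4)
B(F) = -83/4 (B(F) = -1*83/4 = -83/4)
I(118) - B(-125) = 118 - 1*(-83/4) = 118 + 83/4 = 555/4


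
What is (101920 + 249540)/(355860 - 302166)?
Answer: 175730/26847 ≈ 6.5456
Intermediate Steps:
(101920 + 249540)/(355860 - 302166) = 351460/53694 = 351460*(1/53694) = 175730/26847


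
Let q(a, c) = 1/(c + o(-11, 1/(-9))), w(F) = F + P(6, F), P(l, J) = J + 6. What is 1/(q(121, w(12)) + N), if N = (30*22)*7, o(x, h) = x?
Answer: 19/87781 ≈ 0.00021645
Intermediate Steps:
N = 4620 (N = 660*7 = 4620)
P(l, J) = 6 + J
w(F) = 6 + 2*F (w(F) = F + (6 + F) = 6 + 2*F)
q(a, c) = 1/(-11 + c) (q(a, c) = 1/(c - 11) = 1/(-11 + c))
1/(q(121, w(12)) + N) = 1/(1/(-11 + (6 + 2*12)) + 4620) = 1/(1/(-11 + (6 + 24)) + 4620) = 1/(1/(-11 + 30) + 4620) = 1/(1/19 + 4620) = 1/(87781/19) = 19/87781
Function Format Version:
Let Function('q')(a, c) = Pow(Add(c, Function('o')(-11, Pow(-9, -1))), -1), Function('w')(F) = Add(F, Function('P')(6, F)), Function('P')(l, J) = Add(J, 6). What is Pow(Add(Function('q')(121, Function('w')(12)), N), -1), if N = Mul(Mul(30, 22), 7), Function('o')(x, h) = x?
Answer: Rational(19, 87781) ≈ 0.00021645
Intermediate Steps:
N = 4620 (N = Mul(660, 7) = 4620)
Function('P')(l, J) = Add(6, J)
Function('w')(F) = Add(6, Mul(2, F)) (Function('w')(F) = Add(F, Add(6, F)) = Add(6, Mul(2, F)))
Function('q')(a, c) = Pow(Add(-11, c), -1) (Function('q')(a, c) = Pow(Add(c, -11), -1) = Pow(Add(-11, c), -1))
Pow(Add(Function('q')(121, Function('w')(12)), N), -1) = Pow(Add(Pow(Add(-11, Add(6, Mul(2, 12))), -1), 4620), -1) = Pow(Add(Pow(Add(-11, Add(6, 24)), -1), 4620), -1) = Pow(Add(Pow(Add(-11, 30), -1), 4620), -1) = Pow(Add(Pow(19, -1), 4620), -1) = Pow(Add(Rational(1, 19), 4620), -1) = Pow(Rational(87781, 19), -1) = Rational(19, 87781)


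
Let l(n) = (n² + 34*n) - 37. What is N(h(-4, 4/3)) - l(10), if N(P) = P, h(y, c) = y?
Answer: -407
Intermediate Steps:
l(n) = -37 + n² + 34*n
N(h(-4, 4/3)) - l(10) = -4 - (-37 + 10² + 34*10) = -4 - (-37 + 100 + 340) = -4 - 1*403 = -4 - 403 = -407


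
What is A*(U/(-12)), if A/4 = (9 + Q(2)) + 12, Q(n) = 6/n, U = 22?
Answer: -176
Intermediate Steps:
A = 96 (A = 4*((9 + 6/2) + 12) = 4*((9 + 6*(½)) + 12) = 4*((9 + 3) + 12) = 4*(12 + 12) = 4*24 = 96)
A*(U/(-12)) = 96*(22/(-12)) = 96*(22*(-1/12)) = 96*(-11/6) = -176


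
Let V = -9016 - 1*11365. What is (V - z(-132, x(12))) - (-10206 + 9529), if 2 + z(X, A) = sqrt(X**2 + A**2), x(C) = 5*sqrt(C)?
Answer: -19702 - 2*sqrt(4431) ≈ -19835.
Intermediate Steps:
V = -20381 (V = -9016 - 11365 = -20381)
z(X, A) = -2 + sqrt(A**2 + X**2) (z(X, A) = -2 + sqrt(X**2 + A**2) = -2 + sqrt(A**2 + X**2))
(V - z(-132, x(12))) - (-10206 + 9529) = (-20381 - (-2 + sqrt((5*sqrt(12))**2 + (-132)**2))) - (-10206 + 9529) = (-20381 - (-2 + sqrt((5*(2*sqrt(3)))**2 + 17424))) - 1*(-677) = (-20381 - (-2 + sqrt((10*sqrt(3))**2 + 17424))) + 677 = (-20381 - (-2 + sqrt(300 + 17424))) + 677 = (-20381 - (-2 + sqrt(17724))) + 677 = (-20381 - (-2 + 2*sqrt(4431))) + 677 = (-20381 + (2 - 2*sqrt(4431))) + 677 = (-20379 - 2*sqrt(4431)) + 677 = -19702 - 2*sqrt(4431)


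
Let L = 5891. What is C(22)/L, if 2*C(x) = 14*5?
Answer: 35/5891 ≈ 0.0059413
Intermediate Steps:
C(x) = 35 (C(x) = (14*5)/2 = (½)*70 = 35)
C(22)/L = 35/5891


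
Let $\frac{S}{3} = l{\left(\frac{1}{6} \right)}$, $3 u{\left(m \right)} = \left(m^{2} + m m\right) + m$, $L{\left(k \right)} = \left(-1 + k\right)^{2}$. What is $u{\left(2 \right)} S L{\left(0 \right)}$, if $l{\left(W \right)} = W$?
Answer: $\frac{5}{3} \approx 1.6667$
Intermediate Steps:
$u{\left(m \right)} = \frac{m}{3} + \frac{2 m^{2}}{3}$ ($u{\left(m \right)} = \frac{\left(m^{2} + m m\right) + m}{3} = \frac{\left(m^{2} + m^{2}\right) + m}{3} = \frac{2 m^{2} + m}{3} = \frac{m + 2 m^{2}}{3} = \frac{m}{3} + \frac{2 m^{2}}{3}$)
$S = \frac{1}{2}$ ($S = \frac{3}{6} = 3 \cdot \frac{1}{6} = \frac{1}{2} \approx 0.5$)
$u{\left(2 \right)} S L{\left(0 \right)} = \frac{1}{3} \cdot 2 \left(1 + 2 \cdot 2\right) \frac{1}{2} \left(-1 + 0\right)^{2} = \frac{1}{3} \cdot 2 \left(1 + 4\right) \frac{1}{2} \left(-1\right)^{2} = \frac{1}{3} \cdot 2 \cdot 5 \cdot \frac{1}{2} \cdot 1 = \frac{10}{3} \cdot \frac{1}{2} \cdot 1 = \frac{5}{3} \cdot 1 = \frac{5}{3}$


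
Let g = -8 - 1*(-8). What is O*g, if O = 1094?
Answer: 0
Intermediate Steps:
g = 0 (g = -8 + 8 = 0)
O*g = 1094*0 = 0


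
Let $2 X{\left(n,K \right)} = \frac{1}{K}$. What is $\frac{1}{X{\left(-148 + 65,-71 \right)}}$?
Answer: $-142$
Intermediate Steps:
$X{\left(n,K \right)} = \frac{1}{2 K}$
$\frac{1}{X{\left(-148 + 65,-71 \right)}} = \frac{1}{\frac{1}{2} \frac{1}{-71}} = \frac{1}{\frac{1}{2} \left(- \frac{1}{71}\right)} = \frac{1}{- \frac{1}{142}} = -142$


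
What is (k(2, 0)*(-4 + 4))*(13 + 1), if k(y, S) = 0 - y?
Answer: 0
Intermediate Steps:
k(y, S) = -y
(k(2, 0)*(-4 + 4))*(13 + 1) = ((-1*2)*(-4 + 4))*(13 + 1) = -2*0*14 = 0*14 = 0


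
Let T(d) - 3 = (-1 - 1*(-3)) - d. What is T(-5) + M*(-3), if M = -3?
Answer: 19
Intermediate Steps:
T(d) = 5 - d (T(d) = 3 + ((-1 - 1*(-3)) - d) = 3 + ((-1 + 3) - d) = 3 + (2 - d) = 5 - d)
T(-5) + M*(-3) = (5 - 1*(-5)) - 3*(-3) = (5 + 5) + 9 = 10 + 9 = 19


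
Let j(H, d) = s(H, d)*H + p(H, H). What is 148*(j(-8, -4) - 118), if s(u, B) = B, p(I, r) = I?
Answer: -13912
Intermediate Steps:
j(H, d) = H + H*d (j(H, d) = d*H + H = H*d + H = H + H*d)
148*(j(-8, -4) - 118) = 148*(-8*(1 - 4) - 118) = 148*(-8*(-3) - 118) = 148*(24 - 118) = 148*(-94) = -13912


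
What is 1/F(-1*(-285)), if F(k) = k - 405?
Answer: -1/120 ≈ -0.0083333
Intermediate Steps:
F(k) = -405 + k
1/F(-1*(-285)) = 1/(-405 - 1*(-285)) = 1/(-405 + 285) = 1/(-120) = -1/120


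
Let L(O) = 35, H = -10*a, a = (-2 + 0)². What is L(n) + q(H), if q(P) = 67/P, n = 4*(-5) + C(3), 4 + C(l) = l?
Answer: 1333/40 ≈ 33.325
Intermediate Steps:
C(l) = -4 + l
a = 4 (a = (-2)² = 4)
n = -21 (n = 4*(-5) + (-4 + 3) = -20 - 1 = -21)
H = -40 (H = -10*4 = -40)
L(n) + q(H) = 35 + 67/(-40) = 35 + 67*(-1/40) = 35 - 67/40 = 1333/40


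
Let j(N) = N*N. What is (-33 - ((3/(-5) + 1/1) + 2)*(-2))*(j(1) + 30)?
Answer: -4371/5 ≈ -874.20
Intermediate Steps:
j(N) = N²
(-33 - ((3/(-5) + 1/1) + 2)*(-2))*(j(1) + 30) = (-33 - ((3/(-5) + 1/1) + 2)*(-2))*(1² + 30) = (-33 - ((3*(-⅕) + 1*1) + 2)*(-2))*(1 + 30) = (-33 - ((-⅗ + 1) + 2)*(-2))*31 = (-33 - (⅖ + 2)*(-2))*31 = (-33 - 12*(-2)/5)*31 = (-33 - 1*(-24/5))*31 = (-33 + 24/5)*31 = -141/5*31 = -4371/5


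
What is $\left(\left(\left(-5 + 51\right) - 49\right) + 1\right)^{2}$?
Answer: $4$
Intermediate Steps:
$\left(\left(\left(-5 + 51\right) - 49\right) + 1\right)^{2} = \left(\left(46 - 49\right) + 1\right)^{2} = \left(-3 + 1\right)^{2} = \left(-2\right)^{2} = 4$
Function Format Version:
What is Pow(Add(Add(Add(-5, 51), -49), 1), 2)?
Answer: 4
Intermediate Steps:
Pow(Add(Add(Add(-5, 51), -49), 1), 2) = Pow(Add(Add(46, -49), 1), 2) = Pow(Add(-3, 1), 2) = Pow(-2, 2) = 4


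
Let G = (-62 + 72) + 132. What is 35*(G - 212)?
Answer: -2450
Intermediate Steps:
G = 142 (G = 10 + 132 = 142)
35*(G - 212) = 35*(142 - 212) = 35*(-70) = -2450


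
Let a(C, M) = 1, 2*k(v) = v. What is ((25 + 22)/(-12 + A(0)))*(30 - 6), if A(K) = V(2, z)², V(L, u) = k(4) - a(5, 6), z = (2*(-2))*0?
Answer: -1128/11 ≈ -102.55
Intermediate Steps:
k(v) = v/2
z = 0 (z = -4*0 = 0)
V(L, u) = 1 (V(L, u) = (½)*4 - 1*1 = 2 - 1 = 1)
A(K) = 1 (A(K) = 1² = 1)
((25 + 22)/(-12 + A(0)))*(30 - 6) = ((25 + 22)/(-12 + 1))*(30 - 6) = (47/(-11))*24 = (47*(-1/11))*24 = -47/11*24 = -1128/11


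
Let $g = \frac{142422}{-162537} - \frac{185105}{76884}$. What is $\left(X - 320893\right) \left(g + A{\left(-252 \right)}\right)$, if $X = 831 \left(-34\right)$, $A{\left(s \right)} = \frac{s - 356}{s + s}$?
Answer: $\frac{63450042890081693}{87475462956} \approx 7.2535 \cdot 10^{5}$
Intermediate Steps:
$A{\left(s \right)} = \frac{-356 + s}{2 s}$
$X = -28254$
$g = - \frac{13678794811}{4165498236}$ ($g = 142422 \left(- \frac{1}{162537}\right) - \frac{185105}{76884} = - \frac{47474}{54179} - \frac{185105}{76884} = - \frac{13678794811}{4165498236} \approx -3.2838$)
$\left(X - 320893\right) \left(g + A{\left(-252 \right)}\right) = \left(-28254 - 320893\right) \left(- \frac{13678794811}{4165498236} + \frac{-356 - 252}{2 \left(-252\right)}\right) = - 349147 \left(- \frac{13678794811}{4165498236} + \frac{1}{2} \left(- \frac{1}{252}\right) \left(-608\right)\right) = - 349147 \left(- \frac{13678794811}{4165498236} + \frac{76}{63}\right) = \left(-349147\right) \left(- \frac{181728735719}{87475462956}\right) = \frac{63450042890081693}{87475462956}$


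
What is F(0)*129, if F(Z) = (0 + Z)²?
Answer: 0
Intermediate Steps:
F(Z) = Z²
F(0)*129 = 0²*129 = 0*129 = 0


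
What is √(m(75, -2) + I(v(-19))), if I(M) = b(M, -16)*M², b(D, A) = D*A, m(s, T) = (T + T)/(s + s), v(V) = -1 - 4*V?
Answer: I*√1518750006/15 ≈ 2598.1*I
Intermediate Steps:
v(V) = -1 - 4*V
m(s, T) = T/s (m(s, T) = (2*T)/((2*s)) = (2*T)*(1/(2*s)) = T/s)
b(D, A) = A*D
I(M) = -16*M³ (I(M) = (-16*M)*M² = -16*M³)
√(m(75, -2) + I(v(-19))) = √(-2/75 - 16*(-1 - 4*(-19))³) = √(-2*1/75 - 16*(-1 + 76)³) = √(-2/75 - 16*75³) = √(-2/75 - 16*421875) = √(-2/75 - 6750000) = √(-506250002/75) = I*√1518750006/15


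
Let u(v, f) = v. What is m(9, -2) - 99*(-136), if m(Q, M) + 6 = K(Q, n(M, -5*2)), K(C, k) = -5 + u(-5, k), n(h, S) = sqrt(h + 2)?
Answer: 13448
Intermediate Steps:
n(h, S) = sqrt(2 + h)
K(C, k) = -10 (K(C, k) = -5 - 5 = -10)
m(Q, M) = -16 (m(Q, M) = -6 - 10 = -16)
m(9, -2) - 99*(-136) = -16 - 99*(-136) = -16 + 13464 = 13448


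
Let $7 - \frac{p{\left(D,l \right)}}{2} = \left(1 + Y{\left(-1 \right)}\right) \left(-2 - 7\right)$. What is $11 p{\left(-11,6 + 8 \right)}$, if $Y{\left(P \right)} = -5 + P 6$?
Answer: $-1826$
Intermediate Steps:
$Y{\left(P \right)} = -5 + 6 P$
$p{\left(D,l \right)} = -166$ ($p{\left(D,l \right)} = 14 - 2 \left(1 + \left(-5 + 6 \left(-1\right)\right)\right) \left(-2 - 7\right) = 14 - 2 \left(1 - 11\right) \left(-9\right) = 14 - 2 \left(\left(-10\right) \left(-9\right)\right) = 14 - 180 = -166$)
$11 p{\left(-11,6 + 8 \right)} = 11 \left(-166\right) = -1826$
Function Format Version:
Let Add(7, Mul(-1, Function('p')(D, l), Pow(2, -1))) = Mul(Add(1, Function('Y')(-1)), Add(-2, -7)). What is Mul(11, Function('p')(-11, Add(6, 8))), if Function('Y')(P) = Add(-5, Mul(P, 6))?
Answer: -1826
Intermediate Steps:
Function('Y')(P) = Add(-5, Mul(6, P))
Function('p')(D, l) = -166 (Function('p')(D, l) = Add(14, Mul(-2, Mul(Add(1, Add(-5, Mul(6, -1))), Add(-2, -7)))) = Add(14, Mul(-2, Mul(Add(1, Add(-5, -6)), -9))) = Add(14, Mul(-2, Mul(Add(1, -11), -9))) = Add(14, Mul(-2, Mul(-10, -9))) = Add(14, Mul(-2, 90)) = Add(14, -180) = -166)
Mul(11, Function('p')(-11, Add(6, 8))) = Mul(11, -166) = -1826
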